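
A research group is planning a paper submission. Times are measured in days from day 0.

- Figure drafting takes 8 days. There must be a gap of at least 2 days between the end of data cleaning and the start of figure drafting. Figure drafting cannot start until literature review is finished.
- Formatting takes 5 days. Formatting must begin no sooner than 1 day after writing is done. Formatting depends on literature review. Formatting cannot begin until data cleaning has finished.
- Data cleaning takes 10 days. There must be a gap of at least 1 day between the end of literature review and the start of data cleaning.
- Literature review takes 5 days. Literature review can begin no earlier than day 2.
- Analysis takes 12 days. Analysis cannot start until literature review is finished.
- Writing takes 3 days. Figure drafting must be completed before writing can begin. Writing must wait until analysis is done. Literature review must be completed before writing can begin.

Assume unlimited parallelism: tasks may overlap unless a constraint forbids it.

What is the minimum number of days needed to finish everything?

Literature review cannot begin until its own release at day 2. It runs from day 2 to 2 + 5 = day 7.
After literature review (finishes day 7), analysis can start at day 7 and finishes at day 19.
After literature review (finishes day 7, plus 1-day gap → day 8), data cleaning can start at day 8 and finishes at day 18.
Figure drafting has to wait for data cleaning (finishes day 18, plus 2-day gap → day 20); literature review (finishes day 7). The latest of these is day 20, so figure drafting runs day 20 to 20 + 8 = day 28.
Writing needs all of figure drafting (finishes day 28); analysis (finishes day 19); literature review (finishes day 7). That puts its earliest start at day 28; it finishes at 28 + 3 = day 31.
Formatting needs all of writing (finishes day 31, plus 1-day gap → day 32); literature review (finishes day 7); data cleaning (finishes day 18). That puts its earliest start at day 32; it finishes at 32 + 5 = day 37.
All tasks are finished once the last one completes. Finish times: Literature review at 7, Data cleaning at 18, Analysis at 19, Figure drafting at 28, Writing at 31, Formatting at 37. The latest is day 37.

37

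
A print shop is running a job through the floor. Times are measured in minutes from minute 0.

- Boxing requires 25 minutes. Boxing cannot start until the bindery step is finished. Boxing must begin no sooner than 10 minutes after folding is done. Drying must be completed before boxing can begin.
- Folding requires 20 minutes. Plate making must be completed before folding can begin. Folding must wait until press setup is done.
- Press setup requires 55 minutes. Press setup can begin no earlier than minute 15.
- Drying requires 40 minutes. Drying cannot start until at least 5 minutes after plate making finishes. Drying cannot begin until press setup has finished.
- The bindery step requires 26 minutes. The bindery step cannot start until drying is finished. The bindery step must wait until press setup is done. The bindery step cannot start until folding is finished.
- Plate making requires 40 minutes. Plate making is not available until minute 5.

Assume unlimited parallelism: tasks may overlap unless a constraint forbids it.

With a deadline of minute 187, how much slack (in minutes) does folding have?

Press setup waits on its own release at minute 15, so it starts at minute 15 and finishes at 15 + 55 = minute 70.
After its own release at minute 5, plate making can start at minute 5 and finishes at minute 45.
Folding cannot start until plate making (finishes minute 45); press setup (finishes minute 70). The controlling bound is minute 70, so folding finishes at 70 + 20 = minute 90.

Working backward from the deadline:
Nothing follows boxing; the deadline of minute 187 is its only limit. It must start by 187 − 25 = minute 162.
The bindery step has to be done before boxing (must start by minute 162). That means finishing by minute 162, i.e. starting by 162 − 26 = minute 136.
Folding has several dependents: the bindery step (must start by minute 136); boxing (must start by minute 162, minus 10-minute gap → minute 152). The earliest of those limits is minute 136, so folding must start by 136 − 20 = minute 116.
So folding can start as early as minute 70 and as late as minute 116, giving 116 − 70 = 46 minutes of slack.

46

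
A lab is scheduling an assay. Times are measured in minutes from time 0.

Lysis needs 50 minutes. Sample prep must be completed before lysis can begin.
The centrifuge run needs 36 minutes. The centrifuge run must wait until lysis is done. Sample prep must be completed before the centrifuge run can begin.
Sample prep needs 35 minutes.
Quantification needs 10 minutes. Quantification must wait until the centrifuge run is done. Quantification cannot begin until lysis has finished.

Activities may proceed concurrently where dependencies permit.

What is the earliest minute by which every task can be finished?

131

Sample prep can start immediately at minute 0; it finishes at minute 35.
After sample prep (finishes minute 35), lysis can start at minute 35 and finishes at minute 85.
The centrifuge run needs all of lysis (finishes minute 85); sample prep (finishes minute 35). That puts its earliest start at minute 85; it finishes at 85 + 36 = minute 121.
Quantification cannot start until the centrifuge run (finishes minute 121); lysis (finishes minute 85). The controlling bound is minute 121, so quantification finishes at 121 + 10 = minute 131.
All tasks are finished once the last one completes. Finish times: Sample prep at 35, Lysis at 85, The centrifuge run at 121, Quantification at 131. The latest is minute 131.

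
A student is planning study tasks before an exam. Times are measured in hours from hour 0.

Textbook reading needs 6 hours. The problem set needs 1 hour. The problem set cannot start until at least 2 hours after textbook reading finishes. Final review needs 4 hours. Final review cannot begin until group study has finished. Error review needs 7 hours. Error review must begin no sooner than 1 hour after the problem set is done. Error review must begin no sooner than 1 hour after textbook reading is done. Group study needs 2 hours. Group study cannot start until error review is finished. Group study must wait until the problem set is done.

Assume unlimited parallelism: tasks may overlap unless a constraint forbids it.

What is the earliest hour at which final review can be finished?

23

Textbook reading has no prerequisites, so it starts at hour 0 and finishes at hour 6.
The problem set waits on textbook reading (finishes hour 6, plus 2-hour gap → hour 8), so it starts at hour 8 and finishes at 8 + 1 = hour 9.
Error review needs all of the problem set (finishes hour 9, plus 1-hour gap → hour 10); textbook reading (finishes hour 6, plus 1-hour gap → hour 7). That puts its earliest start at hour 10; it finishes at 10 + 7 = hour 17.
Group study has to wait for error review (finishes hour 17); the problem set (finishes hour 9). The latest of these is hour 17, so group study runs hour 17 to 17 + 2 = hour 19.
Final review cannot begin until group study (finishes hour 19). It runs from hour 19 to 19 + 4 = hour 23.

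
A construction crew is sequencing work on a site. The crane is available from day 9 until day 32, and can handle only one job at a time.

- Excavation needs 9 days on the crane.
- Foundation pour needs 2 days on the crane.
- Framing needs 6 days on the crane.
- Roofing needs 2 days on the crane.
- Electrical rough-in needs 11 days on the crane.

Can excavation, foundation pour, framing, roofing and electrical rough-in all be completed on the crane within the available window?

No

The crane window is 32 − 9 = 23 days.
Running back to back, the jobs need 9 + 2 + 6 + 2 + 11 = 30 days on the crane.
Since 30 > 23, they cannot all fit.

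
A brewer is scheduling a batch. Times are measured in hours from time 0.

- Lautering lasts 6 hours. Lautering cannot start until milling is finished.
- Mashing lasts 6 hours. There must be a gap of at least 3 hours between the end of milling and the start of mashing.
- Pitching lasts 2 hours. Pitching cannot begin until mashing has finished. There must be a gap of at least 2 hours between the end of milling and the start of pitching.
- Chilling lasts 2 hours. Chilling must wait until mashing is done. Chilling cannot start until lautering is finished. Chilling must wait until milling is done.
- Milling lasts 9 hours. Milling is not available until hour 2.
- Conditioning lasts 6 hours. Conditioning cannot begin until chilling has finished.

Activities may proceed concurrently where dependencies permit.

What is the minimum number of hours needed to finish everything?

28

Milling waits on its own release at hour 2, so it starts at hour 2 and finishes at 2 + 9 = hour 11.
Lautering cannot begin until milling (finishes hour 11). It runs from hour 11 to 11 + 6 = hour 17.
After milling (finishes hour 11, plus 3-hour gap → hour 14), mashing can start at hour 14 and finishes at hour 20.
Pitching needs all of mashing (finishes hour 20); milling (finishes hour 11, plus 2-hour gap → hour 13). That puts its earliest start at hour 20; it finishes at 20 + 2 = hour 22.
Chilling has to wait for mashing (finishes hour 20); lautering (finishes hour 17); milling (finishes hour 11). The latest of these is hour 20, so chilling runs hour 20 to 20 + 2 = hour 22.
After chilling (finishes hour 22), conditioning can start at hour 22 and finishes at hour 28.
All tasks are finished once the last one completes. Finish times: Milling at 11, Mashing at 20, Lautering at 17, Chilling at 22, Pitching at 22, Conditioning at 28. The latest is hour 28.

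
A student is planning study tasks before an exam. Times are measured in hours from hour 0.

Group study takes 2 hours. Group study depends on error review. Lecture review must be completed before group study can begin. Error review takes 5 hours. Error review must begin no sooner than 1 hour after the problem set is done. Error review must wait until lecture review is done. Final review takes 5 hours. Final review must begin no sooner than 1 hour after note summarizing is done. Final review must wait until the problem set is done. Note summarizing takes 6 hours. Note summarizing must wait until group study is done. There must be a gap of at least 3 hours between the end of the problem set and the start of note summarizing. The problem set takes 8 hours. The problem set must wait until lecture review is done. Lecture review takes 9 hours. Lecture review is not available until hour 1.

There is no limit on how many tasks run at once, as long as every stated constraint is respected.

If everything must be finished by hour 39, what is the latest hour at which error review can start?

20

Nothing follows final review; the deadline of hour 39 is its only limit. It must start by 39 − 5 = hour 34.
Note summarizing must finish before final review (must start by hour 34, minus 1-hour gap → hour 33). With a 6-hour duration, note summarizing must start by 33 − 6 = hour 27.
Group study has to be done before note summarizing (must start by hour 27). That means finishing by hour 27, i.e. starting by 27 − 2 = hour 25.
Since group study (must start by hour 25) depends on it, error review must finish by hour 25. Backing off its 5-hour duration gives a latest start of hour 20.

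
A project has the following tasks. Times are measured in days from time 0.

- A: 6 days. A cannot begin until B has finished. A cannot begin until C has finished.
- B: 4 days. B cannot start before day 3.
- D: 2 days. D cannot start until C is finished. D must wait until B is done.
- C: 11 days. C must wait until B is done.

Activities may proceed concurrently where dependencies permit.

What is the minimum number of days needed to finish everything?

B cannot begin until its own release at day 3. It runs from day 3 to 3 + 4 = day 7.
C cannot begin until B (finishes day 7). It runs from day 7 to 7 + 11 = day 18.
For D: C (finishes day 18); B (finishes day 7). Taking the maximum gives a start of day 18, and it finishes at 18 + 2 = day 20.
A has to wait for B (finishes day 7); C (finishes day 18). The latest of these is day 18, so A runs day 18 to 18 + 6 = day 24.
All tasks are finished once the last one completes. Finish times: A at 24, B at 7, C at 18, D at 20. The latest is day 24.

24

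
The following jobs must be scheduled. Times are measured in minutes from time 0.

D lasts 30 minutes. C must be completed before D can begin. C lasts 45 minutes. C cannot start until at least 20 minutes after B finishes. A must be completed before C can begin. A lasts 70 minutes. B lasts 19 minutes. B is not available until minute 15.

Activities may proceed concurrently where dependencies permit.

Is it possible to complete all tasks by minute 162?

After its own release at minute 15, B can start at minute 15 and finishes at minute 34.
A has no prerequisites, so it starts at minute 0 and finishes at minute 70.
C cannot start until B (finishes minute 34, plus 20-minute gap → minute 54); A (finishes minute 70). The controlling bound is minute 70, so C finishes at 70 + 45 = minute 115.
After C (finishes minute 115), D can start at minute 115 and finishes at minute 145.
Every task is finished by minute 145, which is no later than the deadline of 162, so the schedule is feasible.

Yes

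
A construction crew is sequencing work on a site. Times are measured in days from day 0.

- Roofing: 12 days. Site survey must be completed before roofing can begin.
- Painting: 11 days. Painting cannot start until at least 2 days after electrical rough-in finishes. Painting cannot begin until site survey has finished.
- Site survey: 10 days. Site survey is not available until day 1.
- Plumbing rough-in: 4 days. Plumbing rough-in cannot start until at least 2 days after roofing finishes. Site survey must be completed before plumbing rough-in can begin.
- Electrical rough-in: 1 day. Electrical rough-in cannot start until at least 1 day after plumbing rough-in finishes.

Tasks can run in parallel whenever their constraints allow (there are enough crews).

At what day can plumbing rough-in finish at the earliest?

29

After its own release at day 1, site survey can start at day 1 and finishes at day 11.
Roofing cannot begin until site survey (finishes day 11). It runs from day 11 to 11 + 12 = day 23.
Plumbing rough-in needs all of roofing (finishes day 23, plus 2-day gap → day 25); site survey (finishes day 11). That puts its earliest start at day 25; it finishes at 25 + 4 = day 29.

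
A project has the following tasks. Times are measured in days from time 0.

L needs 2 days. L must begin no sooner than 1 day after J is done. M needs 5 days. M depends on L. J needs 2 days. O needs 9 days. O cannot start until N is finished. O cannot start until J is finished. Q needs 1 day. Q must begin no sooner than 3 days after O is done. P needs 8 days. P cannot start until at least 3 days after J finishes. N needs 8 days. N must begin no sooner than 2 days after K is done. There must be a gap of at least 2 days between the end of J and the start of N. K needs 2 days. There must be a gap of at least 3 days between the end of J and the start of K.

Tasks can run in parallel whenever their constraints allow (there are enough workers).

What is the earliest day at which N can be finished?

J has no prerequisites, so it starts at day 0 and finishes at day 2.
K waits on J (finishes day 2, plus 3-day gap → day 5), so it starts at day 5 and finishes at 5 + 2 = day 7.
N has to wait for K (finishes day 7, plus 2-day gap → day 9); J (finishes day 2, plus 2-day gap → day 4). The latest of these is day 9, so N runs day 9 to 9 + 8 = day 17.

17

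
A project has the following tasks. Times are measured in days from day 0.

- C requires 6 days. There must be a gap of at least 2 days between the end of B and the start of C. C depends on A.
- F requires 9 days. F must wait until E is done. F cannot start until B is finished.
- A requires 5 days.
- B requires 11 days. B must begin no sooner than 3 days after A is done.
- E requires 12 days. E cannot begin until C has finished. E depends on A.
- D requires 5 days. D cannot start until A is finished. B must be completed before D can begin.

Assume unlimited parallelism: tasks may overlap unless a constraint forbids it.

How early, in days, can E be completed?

Nothing blocks A, so it runs from day 0 to day 5.
B cannot begin until A (finishes day 5, plus 3-day gap → day 8). It runs from day 8 to 8 + 11 = day 19.
C cannot start until B (finishes day 19, plus 2-day gap → day 21); A (finishes day 5). The controlling bound is day 21, so C finishes at 21 + 6 = day 27.
E needs all of C (finishes day 27); A (finishes day 5). That puts its earliest start at day 27; it finishes at 27 + 12 = day 39.

39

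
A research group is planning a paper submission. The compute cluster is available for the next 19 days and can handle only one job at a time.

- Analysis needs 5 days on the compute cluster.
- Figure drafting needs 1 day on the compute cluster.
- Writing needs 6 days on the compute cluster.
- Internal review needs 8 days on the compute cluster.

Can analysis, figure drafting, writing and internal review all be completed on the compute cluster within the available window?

Running back to back, the jobs need 5 + 1 + 6 + 8 = 20 days on the compute cluster.
Since 20 > 19, they cannot all fit.

No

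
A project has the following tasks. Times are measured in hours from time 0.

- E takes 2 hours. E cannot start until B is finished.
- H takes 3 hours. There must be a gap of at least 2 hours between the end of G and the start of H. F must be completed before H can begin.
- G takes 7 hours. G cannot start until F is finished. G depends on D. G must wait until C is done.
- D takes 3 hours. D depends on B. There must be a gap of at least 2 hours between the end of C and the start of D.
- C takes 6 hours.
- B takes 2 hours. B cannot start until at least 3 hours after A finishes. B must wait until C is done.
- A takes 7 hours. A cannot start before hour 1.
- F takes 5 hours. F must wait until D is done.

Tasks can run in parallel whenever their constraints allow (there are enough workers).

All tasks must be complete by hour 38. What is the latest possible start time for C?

H has no dependents, so it just needs to finish by hour 38. Starting by 38 − 3 = hour 35 achieves that.
G feeds into H (must start by hour 35, minus 2-hour gap → hour 33); so G must finish by hour 33 and therefore start by hour 26.
F feeds G (must start by hour 26); H (must start by hour 35). Taking the minimum, F must finish by hour 26 and start by 26 − 5 = hour 21.
D has several dependents: F (must start by hour 21); G (must start by hour 26). The earliest of those limits is hour 21, so D must start by 21 − 3 = hour 18.
To finish by hour 38, E (duration 2) must start no later than hour 36.
B must finish in time for D (must start by hour 18); E (must start by hour 36). The tightest is hour 18, so B must start by 18 − 2 = hour 16.
C must finish in time for B (must start by hour 16); D (must start by hour 18, minus 2-hour gap → hour 16); G (must start by hour 26). The tightest is hour 16, so C must start by 16 − 6 = hour 10.

10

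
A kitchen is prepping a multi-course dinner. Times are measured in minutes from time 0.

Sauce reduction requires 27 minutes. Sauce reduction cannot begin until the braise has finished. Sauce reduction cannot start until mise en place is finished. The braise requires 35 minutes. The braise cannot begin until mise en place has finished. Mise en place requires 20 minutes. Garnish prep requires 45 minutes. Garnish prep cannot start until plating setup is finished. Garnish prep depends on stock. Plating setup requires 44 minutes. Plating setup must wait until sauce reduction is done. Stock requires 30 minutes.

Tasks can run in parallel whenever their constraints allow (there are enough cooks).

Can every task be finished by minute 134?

Stock can start immediately at minute 0; it finishes at minute 30.
Mise en place has no prerequisites, so it starts at minute 0 and finishes at minute 20.
After mise en place (finishes minute 20), the braise can start at minute 20 and finishes at minute 55.
Sauce reduction needs all of the braise (finishes minute 55); mise en place (finishes minute 20). That puts its earliest start at minute 55; it finishes at 55 + 27 = minute 82.
Plating setup cannot begin until sauce reduction (finishes minute 82). It runs from minute 82 to 82 + 44 = minute 126.
For garnish prep: plating setup (finishes minute 126); stock (finishes minute 30). Taking the maximum gives a start of minute 126, and it finishes at 126 + 45 = minute 171.
The earliest everything can be done is minute 171, which is after the deadline of 134, so it is not possible.

No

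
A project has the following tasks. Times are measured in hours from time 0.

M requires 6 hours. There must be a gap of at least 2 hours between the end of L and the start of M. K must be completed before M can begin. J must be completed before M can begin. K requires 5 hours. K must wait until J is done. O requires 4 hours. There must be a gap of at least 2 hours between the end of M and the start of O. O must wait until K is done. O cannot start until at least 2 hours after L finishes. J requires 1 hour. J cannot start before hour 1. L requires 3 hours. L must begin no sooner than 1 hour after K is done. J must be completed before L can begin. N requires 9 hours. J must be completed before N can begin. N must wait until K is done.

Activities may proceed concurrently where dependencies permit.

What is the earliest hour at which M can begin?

J cannot begin until its own release at hour 1. It runs from hour 1 to 1 + 1 = hour 2.
After J (finishes hour 2), K can start at hour 2 and finishes at hour 7.
L has to wait for K (finishes hour 7, plus 1-hour gap → hour 8); J (finishes hour 2). The latest of these is hour 8, so L runs hour 8 to 8 + 3 = hour 11.
M waits on L (finishes hour 11, plus 2-hour gap → hour 13); K (finishes hour 7); J (finishes hour 2). The latest of these is hour 13, which is the earliest M can start.

13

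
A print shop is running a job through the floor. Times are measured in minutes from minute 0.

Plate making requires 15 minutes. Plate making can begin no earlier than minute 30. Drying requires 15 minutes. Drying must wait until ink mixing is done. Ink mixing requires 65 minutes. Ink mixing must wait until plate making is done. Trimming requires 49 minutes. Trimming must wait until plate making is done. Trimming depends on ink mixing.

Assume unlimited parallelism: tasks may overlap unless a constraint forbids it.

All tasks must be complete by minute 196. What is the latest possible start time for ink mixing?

Drying must finish by minute 196; it takes 15 minutes, so it must start by 196 − 15 = minute 181.
Trimming has no dependents, so it just needs to finish by minute 196. Starting by 196 − 49 = minute 147 achieves that.
For ink mixing: drying (must start by minute 181); trimming (must start by minute 147). The most restrictive is minute 147; with a 65-minute duration, ink mixing must start by minute 82.

82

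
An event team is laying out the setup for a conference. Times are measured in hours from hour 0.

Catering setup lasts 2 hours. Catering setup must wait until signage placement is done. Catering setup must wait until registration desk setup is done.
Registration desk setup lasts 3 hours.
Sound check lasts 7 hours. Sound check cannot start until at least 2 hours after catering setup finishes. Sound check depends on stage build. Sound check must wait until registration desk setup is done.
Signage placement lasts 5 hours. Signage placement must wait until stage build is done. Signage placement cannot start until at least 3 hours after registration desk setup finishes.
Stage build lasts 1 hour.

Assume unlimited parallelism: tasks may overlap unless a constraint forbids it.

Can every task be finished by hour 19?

Registration desk setup can start immediately at hour 0; it finishes at hour 3.
Nothing blocks stage build, so it runs from hour 0 to hour 1.
Signage placement needs all of stage build (finishes hour 1); registration desk setup (finishes hour 3, plus 3-hour gap → hour 6). That puts its earliest start at hour 6; it finishes at 6 + 5 = hour 11.
Catering setup needs all of signage placement (finishes hour 11); registration desk setup (finishes hour 3). That puts its earliest start at hour 11; it finishes at 11 + 2 = hour 13.
Sound check cannot start until catering setup (finishes hour 13, plus 2-hour gap → hour 15); stage build (finishes hour 1); registration desk setup (finishes hour 3). The controlling bound is hour 15, so sound check finishes at 15 + 7 = hour 22.
The earliest everything can be done is hour 22, which is after the deadline of 19, so it is not possible.

No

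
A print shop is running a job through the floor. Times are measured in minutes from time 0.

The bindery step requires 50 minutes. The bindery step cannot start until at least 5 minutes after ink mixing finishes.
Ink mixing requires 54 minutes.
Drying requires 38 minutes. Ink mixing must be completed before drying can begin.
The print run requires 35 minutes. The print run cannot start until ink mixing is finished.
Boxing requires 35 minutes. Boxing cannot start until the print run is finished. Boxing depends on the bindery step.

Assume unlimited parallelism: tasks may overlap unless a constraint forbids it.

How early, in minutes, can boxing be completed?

Ink mixing can start immediately at minute 0; it finishes at minute 54.
The bindery step waits on ink mixing (finishes minute 54, plus 5-minute gap → minute 59), so it starts at minute 59 and finishes at 59 + 50 = minute 109.
The print run cannot begin until ink mixing (finishes minute 54). It runs from minute 54 to 54 + 35 = minute 89.
For boxing: the print run (finishes minute 89); the bindery step (finishes minute 109). Taking the maximum gives a start of minute 109, and it finishes at 109 + 35 = minute 144.

144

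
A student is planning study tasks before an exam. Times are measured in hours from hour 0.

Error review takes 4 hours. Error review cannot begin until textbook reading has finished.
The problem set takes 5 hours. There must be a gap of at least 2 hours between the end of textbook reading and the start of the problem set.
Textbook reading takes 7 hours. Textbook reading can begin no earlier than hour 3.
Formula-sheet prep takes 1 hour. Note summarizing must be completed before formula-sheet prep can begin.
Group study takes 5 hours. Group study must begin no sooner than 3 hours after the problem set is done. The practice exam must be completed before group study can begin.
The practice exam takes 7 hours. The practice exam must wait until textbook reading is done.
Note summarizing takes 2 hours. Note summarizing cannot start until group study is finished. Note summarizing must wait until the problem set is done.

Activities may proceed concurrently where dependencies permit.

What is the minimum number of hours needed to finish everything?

28

Textbook reading cannot begin until its own release at hour 3. It runs from hour 3 to 3 + 7 = hour 10.
Error review waits on textbook reading (finishes hour 10), so it starts at hour 10 and finishes at 10 + 4 = hour 14.
The practice exam waits on textbook reading (finishes hour 10), so it starts at hour 10 and finishes at 10 + 7 = hour 17.
The problem set cannot begin until textbook reading (finishes hour 10, plus 2-hour gap → hour 12). It runs from hour 12 to 12 + 5 = hour 17.
For group study: the problem set (finishes hour 17, plus 3-hour gap → hour 20); the practice exam (finishes hour 17). Taking the maximum gives a start of hour 20, and it finishes at 20 + 5 = hour 25.
For note summarizing: group study (finishes hour 25); the problem set (finishes hour 17). Taking the maximum gives a start of hour 25, and it finishes at 25 + 2 = hour 27.
Formula-sheet prep cannot begin until note summarizing (finishes hour 27). It runs from hour 27 to 27 + 1 = hour 28.
All tasks are finished once the last one completes. Finish times: Textbook reading at 10, The problem set at 17, The practice exam at 17, Error review at 14, Group study at 25, Note summarizing at 27, Formula-sheet prep at 28. The latest is hour 28.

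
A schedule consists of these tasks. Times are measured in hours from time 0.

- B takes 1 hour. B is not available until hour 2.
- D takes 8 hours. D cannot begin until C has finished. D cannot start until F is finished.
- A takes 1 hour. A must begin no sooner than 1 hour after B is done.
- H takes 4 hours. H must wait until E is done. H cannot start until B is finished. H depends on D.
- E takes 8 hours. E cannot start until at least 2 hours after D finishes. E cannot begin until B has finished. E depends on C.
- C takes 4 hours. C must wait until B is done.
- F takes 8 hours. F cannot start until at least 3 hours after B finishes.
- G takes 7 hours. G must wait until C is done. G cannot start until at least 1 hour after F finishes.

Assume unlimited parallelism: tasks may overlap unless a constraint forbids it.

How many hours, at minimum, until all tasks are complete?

36

B cannot begin until its own release at hour 2. It runs from hour 2 to 2 + 1 = hour 3.
F waits on B (finishes hour 3, plus 3-hour gap → hour 6), so it starts at hour 6 and finishes at 6 + 8 = hour 14.
After B (finishes hour 3), C can start at hour 3 and finishes at hour 7.
G needs all of C (finishes hour 7); F (finishes hour 14, plus 1-hour gap → hour 15). That puts its earliest start at hour 15; it finishes at 15 + 7 = hour 22.
For D: C (finishes hour 7); F (finishes hour 14). Taking the maximum gives a start of hour 14, and it finishes at 14 + 8 = hour 22.
E has to wait for D (finishes hour 22, plus 2-hour gap → hour 24); B (finishes hour 3); C (finishes hour 7). The latest of these is hour 24, so E runs hour 24 to 24 + 8 = hour 32.
H needs all of E (finishes hour 32); B (finishes hour 3); D (finishes hour 22). That puts its earliest start at hour 32; it finishes at 32 + 4 = hour 36.
After B (finishes hour 3, plus 1-hour gap → hour 4), A can start at hour 4 and finishes at hour 5.
All tasks are finished once the last one completes. Finish times: A at 5, B at 3, C at 7, D at 22, E at 32, F at 14, G at 22, H at 36. The latest is hour 36.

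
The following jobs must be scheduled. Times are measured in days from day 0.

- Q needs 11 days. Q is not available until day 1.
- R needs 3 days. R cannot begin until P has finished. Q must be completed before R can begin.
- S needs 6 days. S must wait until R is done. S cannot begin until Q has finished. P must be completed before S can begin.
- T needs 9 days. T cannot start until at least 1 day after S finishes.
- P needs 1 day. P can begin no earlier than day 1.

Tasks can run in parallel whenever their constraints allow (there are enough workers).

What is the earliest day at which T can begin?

After its own release at day 1, Q can start at day 1 and finishes at day 12.
P cannot begin until its own release at day 1. It runs from day 1 to 1 + 1 = day 2.
R has to wait for P (finishes day 2); Q (finishes day 12). The latest of these is day 12, so R runs day 12 to 12 + 3 = day 15.
For S: R (finishes day 15); Q (finishes day 12); P (finishes day 2). Taking the maximum gives a start of day 15, and it finishes at 15 + 6 = day 21.
T waits on S (finishes day 21, plus 1-day gap → day 22), so the earliest it can start is day 22.

22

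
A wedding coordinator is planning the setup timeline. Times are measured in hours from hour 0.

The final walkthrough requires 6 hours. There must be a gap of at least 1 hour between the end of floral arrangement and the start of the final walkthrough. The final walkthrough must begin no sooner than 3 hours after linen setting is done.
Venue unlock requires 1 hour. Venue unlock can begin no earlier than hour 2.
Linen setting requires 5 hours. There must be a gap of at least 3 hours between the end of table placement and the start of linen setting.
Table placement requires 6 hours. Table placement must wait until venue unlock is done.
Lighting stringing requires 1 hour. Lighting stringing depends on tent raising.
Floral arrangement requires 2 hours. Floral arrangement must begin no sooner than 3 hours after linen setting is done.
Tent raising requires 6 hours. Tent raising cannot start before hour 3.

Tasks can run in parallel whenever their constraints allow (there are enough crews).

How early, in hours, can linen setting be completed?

17

Venue unlock cannot begin until its own release at hour 2. It runs from hour 2 to 2 + 1 = hour 3.
After venue unlock (finishes hour 3), table placement can start at hour 3 and finishes at hour 9.
Linen setting cannot begin until table placement (finishes hour 9, plus 3-hour gap → hour 12). It runs from hour 12 to 12 + 5 = hour 17.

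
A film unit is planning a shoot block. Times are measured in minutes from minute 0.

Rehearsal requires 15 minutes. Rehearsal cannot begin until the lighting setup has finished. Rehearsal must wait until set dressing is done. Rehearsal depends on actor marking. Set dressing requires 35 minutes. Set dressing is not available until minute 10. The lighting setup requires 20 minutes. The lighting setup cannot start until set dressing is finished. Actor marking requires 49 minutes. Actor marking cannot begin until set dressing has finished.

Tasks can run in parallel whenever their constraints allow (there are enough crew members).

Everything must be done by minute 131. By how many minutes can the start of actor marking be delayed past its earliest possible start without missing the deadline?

Set dressing waits on its own release at minute 10, so it starts at minute 10 and finishes at 10 + 35 = minute 45.
After set dressing (finishes minute 45), actor marking can start at minute 45 and finishes at minute 94.

Working backward from the deadline:
Rehearsal must finish by minute 131; it takes 15 minutes, so it must start by 131 − 15 = minute 116.
Actor marking must finish before rehearsal (must start by minute 116). With a 49-minute duration, actor marking must start by 116 − 49 = minute 67.
So actor marking can start as early as minute 45 and as late as minute 67, giving 67 − 45 = 22 minutes of slack.

22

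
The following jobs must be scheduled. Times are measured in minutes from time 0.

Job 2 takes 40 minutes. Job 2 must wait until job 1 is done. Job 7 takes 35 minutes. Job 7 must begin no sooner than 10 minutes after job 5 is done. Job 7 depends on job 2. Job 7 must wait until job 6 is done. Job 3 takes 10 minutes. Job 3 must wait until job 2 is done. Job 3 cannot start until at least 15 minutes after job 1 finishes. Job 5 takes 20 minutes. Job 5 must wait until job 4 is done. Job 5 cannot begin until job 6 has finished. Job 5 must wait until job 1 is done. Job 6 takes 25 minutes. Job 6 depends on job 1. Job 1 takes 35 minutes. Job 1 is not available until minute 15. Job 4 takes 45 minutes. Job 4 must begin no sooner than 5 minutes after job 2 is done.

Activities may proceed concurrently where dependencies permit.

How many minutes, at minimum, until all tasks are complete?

205

Job 1 waits on its own release at minute 15, so it starts at minute 15 and finishes at 15 + 35 = minute 50.
Job 6 waits on job 1 (finishes minute 50), so it starts at minute 50 and finishes at 50 + 25 = minute 75.
Job 2 waits on job 1 (finishes minute 50), so it starts at minute 50 and finishes at 50 + 40 = minute 90.
Job 4 cannot begin until job 2 (finishes minute 90, plus 5-minute gap → minute 95). It runs from minute 95 to 95 + 45 = minute 140.
For job 5: job 4 (finishes minute 140); job 6 (finishes minute 75); job 1 (finishes minute 50). Taking the maximum gives a start of minute 140, and it finishes at 140 + 20 = minute 160.
Job 7 has to wait for job 5 (finishes minute 160, plus 10-minute gap → minute 170); job 2 (finishes minute 90); job 6 (finishes minute 75). The latest of these is minute 170, so job 7 runs minute 170 to 170 + 35 = minute 205.
For job 3: job 2 (finishes minute 90); job 1 (finishes minute 50, plus 15-minute gap → minute 65). Taking the maximum gives a start of minute 90, and it finishes at 90 + 10 = minute 100.
All tasks are finished once the last one completes. Finish times: Job 1 at 50, Job 2 at 90, Job 3 at 100, Job 4 at 140, Job 5 at 160, Job 6 at 75, Job 7 at 205. The latest is minute 205.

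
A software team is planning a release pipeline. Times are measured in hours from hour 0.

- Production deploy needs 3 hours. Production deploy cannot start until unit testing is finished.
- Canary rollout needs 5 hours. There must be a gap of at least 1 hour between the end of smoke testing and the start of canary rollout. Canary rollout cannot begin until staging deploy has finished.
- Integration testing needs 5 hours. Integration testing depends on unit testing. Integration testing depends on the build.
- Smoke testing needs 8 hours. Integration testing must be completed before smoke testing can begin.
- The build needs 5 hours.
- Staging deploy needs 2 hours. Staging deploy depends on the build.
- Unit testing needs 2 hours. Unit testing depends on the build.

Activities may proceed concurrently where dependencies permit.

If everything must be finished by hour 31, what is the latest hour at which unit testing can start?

Canary rollout has no dependents, so it just needs to finish by hour 31. Starting by 31 − 5 = hour 26 achieves that.
Since canary rollout (must start by hour 26, minus 1-hour gap → hour 25) depends on it, smoke testing must finish by hour 25. Backing off its 8-hour duration gives a latest start of hour 17.
Integration testing has to be done before smoke testing (must start by hour 17). That means finishing by hour 17, i.e. starting by 17 − 5 = hour 12.
Production deploy must finish by hour 31; it takes 3 hours, so it must start by 31 − 3 = hour 28.
Unit testing feeds integration testing (must start by hour 12); production deploy (must start by hour 28). Taking the minimum, unit testing must finish by hour 12 and start by 12 − 2 = hour 10.

10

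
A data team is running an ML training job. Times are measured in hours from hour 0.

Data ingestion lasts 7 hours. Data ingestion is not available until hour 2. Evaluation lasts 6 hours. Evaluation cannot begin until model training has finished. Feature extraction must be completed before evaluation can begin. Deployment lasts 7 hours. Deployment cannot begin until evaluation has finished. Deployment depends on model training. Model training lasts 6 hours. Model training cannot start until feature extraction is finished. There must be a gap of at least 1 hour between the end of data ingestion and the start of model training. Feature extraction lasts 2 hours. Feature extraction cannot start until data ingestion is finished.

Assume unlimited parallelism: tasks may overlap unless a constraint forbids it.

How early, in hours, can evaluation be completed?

After its own release at hour 2, data ingestion can start at hour 2 and finishes at hour 9.
Feature extraction cannot begin until data ingestion (finishes hour 9). It runs from hour 9 to 9 + 2 = hour 11.
Model training cannot start until feature extraction (finishes hour 11); data ingestion (finishes hour 9, plus 1-hour gap → hour 10). The controlling bound is hour 11, so model training finishes at 11 + 6 = hour 17.
Evaluation cannot start until model training (finishes hour 17); feature extraction (finishes hour 11). The controlling bound is hour 17, so evaluation finishes at 17 + 6 = hour 23.

23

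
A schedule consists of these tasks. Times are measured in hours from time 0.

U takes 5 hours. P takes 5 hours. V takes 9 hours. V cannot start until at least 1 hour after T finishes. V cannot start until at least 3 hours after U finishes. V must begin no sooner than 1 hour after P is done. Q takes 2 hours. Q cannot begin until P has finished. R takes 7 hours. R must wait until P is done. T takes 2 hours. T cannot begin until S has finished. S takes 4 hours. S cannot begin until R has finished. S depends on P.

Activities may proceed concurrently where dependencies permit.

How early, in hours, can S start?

12

P can start immediately at hour 0; it finishes at hour 5.
After P (finishes hour 5), R can start at hour 5 and finishes at hour 12.
S waits on R (finishes hour 12); P (finishes hour 5). The latest of these is hour 12, which is the earliest S can start.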